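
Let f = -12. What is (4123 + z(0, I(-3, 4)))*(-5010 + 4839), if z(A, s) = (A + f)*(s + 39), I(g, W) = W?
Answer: -616797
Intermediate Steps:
z(A, s) = (-12 + A)*(39 + s) (z(A, s) = (A - 12)*(s + 39) = (-12 + A)*(39 + s))
(4123 + z(0, I(-3, 4)))*(-5010 + 4839) = (4123 + (-468 - 12*4 + 39*0 + 0*4))*(-5010 + 4839) = (4123 + (-468 - 48 + 0 + 0))*(-171) = (4123 - 516)*(-171) = 3607*(-171) = -616797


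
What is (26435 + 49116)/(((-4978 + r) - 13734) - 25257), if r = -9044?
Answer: -75551/53013 ≈ -1.4251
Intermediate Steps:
(26435 + 49116)/(((-4978 + r) - 13734) - 25257) = (26435 + 49116)/(((-4978 - 9044) - 13734) - 25257) = 75551/((-14022 - 13734) - 25257) = 75551/(-27756 - 25257) = 75551/(-53013) = 75551*(-1/53013) = -75551/53013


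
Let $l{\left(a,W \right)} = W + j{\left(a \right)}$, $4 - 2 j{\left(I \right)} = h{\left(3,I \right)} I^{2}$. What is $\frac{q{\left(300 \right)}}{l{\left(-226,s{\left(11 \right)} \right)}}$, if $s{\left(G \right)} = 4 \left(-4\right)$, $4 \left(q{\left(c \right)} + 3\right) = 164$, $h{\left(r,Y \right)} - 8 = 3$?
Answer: $- \frac{19}{140466} \approx -0.00013526$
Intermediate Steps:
$h{\left(r,Y \right)} = 11$ ($h{\left(r,Y \right)} = 8 + 3 = 11$)
$q{\left(c \right)} = 38$ ($q{\left(c \right)} = -3 + \frac{1}{4} \cdot 164 = -3 + 41 = 38$)
$s{\left(G \right)} = -16$
$j{\left(I \right)} = 2 - \frac{11 I^{2}}{2}$
$l{\left(a,W \right)} = 2 + W - \frac{11 a^{2}}{2}$ ($l{\left(a,W \right)} = W - \left(-2 + \frac{11 a^{2}}{2}\right) = 2 + W - \frac{11 a^{2}}{2}$)
$\frac{q{\left(300 \right)}}{l{\left(-226,s{\left(11 \right)} \right)}} = \frac{38}{2 - 16 - \frac{11 \left(-226\right)^{2}}{2}} = \frac{38}{2 - 16 - 280918} = \frac{38}{-280932} = 38 \left(- \frac{1}{280932}\right) = - \frac{19}{140466}$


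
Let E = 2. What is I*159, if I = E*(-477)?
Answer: -151686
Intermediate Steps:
I = -954 (I = 2*(-477) = -954)
I*159 = -954*159 = -151686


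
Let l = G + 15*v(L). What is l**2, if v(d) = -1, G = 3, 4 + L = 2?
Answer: 144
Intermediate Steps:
L = -2 (L = -4 + 2 = -2)
l = -12 (l = 3 + 15*(-1) = 3 - 15 = -12)
l**2 = (-12)**2 = 144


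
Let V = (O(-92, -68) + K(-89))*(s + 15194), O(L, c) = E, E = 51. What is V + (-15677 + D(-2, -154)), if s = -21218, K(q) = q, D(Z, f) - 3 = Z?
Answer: 213236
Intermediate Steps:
D(Z, f) = 3 + Z
O(L, c) = 51
V = 228912 (V = (51 - 89)*(-21218 + 15194) = -38*(-6024) = 228912)
V + (-15677 + D(-2, -154)) = 228912 + (-15677 + (3 - 2)) = 228912 + (-15677 + 1) = 228912 - 15676 = 213236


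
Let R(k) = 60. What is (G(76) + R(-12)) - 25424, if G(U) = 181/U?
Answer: -1927483/76 ≈ -25362.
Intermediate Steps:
(G(76) + R(-12)) - 25424 = (181/76 + 60) - 25424 = 4741/76 - 25424 = -1927483/76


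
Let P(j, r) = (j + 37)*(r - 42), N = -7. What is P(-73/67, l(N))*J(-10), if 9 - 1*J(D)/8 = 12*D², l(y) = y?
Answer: 1123294032/67 ≈ 1.6766e+7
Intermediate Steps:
J(D) = 72 - 96*D²
P(j, r) = (-42 + r)*(37 + j) (P(j, r) = (37 + j)*(-42 + r) = (-42 + r)*(37 + j))
P(-73/67, l(N))*J(-10) = (-1554 - (-3066)/67 + 37*(-7) - 73/67*(-7))*(72 - 96*(-10)²) = (-1554 - (-3066)/67 - 259 - 73*1/67*(-7))*(72 - 96*100) = (-1554 - 42*(-73/67) - 259 - 73/67*(-7))*(72 - 9600) = (-1554 + 3066/67 - 259 + 511/67)*(-9528) = -117894/67*(-9528) = 1123294032/67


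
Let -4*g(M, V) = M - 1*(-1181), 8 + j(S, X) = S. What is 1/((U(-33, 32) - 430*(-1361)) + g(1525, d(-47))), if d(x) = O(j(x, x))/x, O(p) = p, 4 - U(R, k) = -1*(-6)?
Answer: 2/1169103 ≈ 1.7107e-6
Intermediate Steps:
U(R, k) = -2 (U(R, k) = 4 - (-1)*(-6) = 4 - 1*6 = 4 - 6 = -2)
j(S, X) = -8 + S
d(x) = (-8 + x)/x
g(M, V) = -1181/4 - M/4 (g(M, V) = -(M - 1*(-1181))/4 = -(M + 1181)/4 = -(1181 + M)/4 = -1181/4 - M/4)
1/((U(-33, 32) - 430*(-1361)) + g(1525, d(-47))) = 1/((-2 - 430*(-1361)) + (-1181/4 - 1/4*1525)) = 1/((-2 + 585230) + (-1181/4 - 1525/4)) = 1/(585228 - 1353/2) = 1/(1169103/2) = 2/1169103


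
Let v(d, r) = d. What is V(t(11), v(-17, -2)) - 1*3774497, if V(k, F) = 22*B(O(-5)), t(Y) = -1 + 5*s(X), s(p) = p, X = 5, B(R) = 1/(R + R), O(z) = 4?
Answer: -15097977/4 ≈ -3.7745e+6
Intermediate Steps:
B(R) = 1/(2*R)
t(Y) = 24 (t(Y) = -1 + 5*5 = -1 + 25 = 24)
V(k, F) = 11/4 (V(k, F) = 22*((½)/4) = 22*((½)*(¼)) = 22*(⅛) = 11/4)
V(t(11), v(-17, -2)) - 1*3774497 = 11/4 - 1*3774497 = 11/4 - 3774497 = -15097977/4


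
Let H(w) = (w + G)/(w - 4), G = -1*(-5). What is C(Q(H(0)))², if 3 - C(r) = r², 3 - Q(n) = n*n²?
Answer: 7779416401/16777216 ≈ 463.69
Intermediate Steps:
G = 5
H(w) = (5 + w)/(-4 + w) (H(w) = (w + 5)/(w - 4) = (5 + w)/(-4 + w))
Q(n) = 3 - n³ (Q(n) = 3 - n*n² = 3 - n³)
C(r) = 3 - r²
C(Q(H(0)))² = (3 - (3 - ((5 + 0)/(-4 + 0))³)²)² = (3 - (3 - (5/(-4))³)²)² = (3 - (3 - (-¼*5)³)²)² = (3 - (3 - (-5/4)³)²)² = (3 - (3 - 1*(-125/64))²)² = (3 - (3 + 125/64)²)² = (3 - (317/64)²)² = (3 - 1*100489/4096)² = (3 - 100489/4096)² = (-88201/4096)² = 7779416401/16777216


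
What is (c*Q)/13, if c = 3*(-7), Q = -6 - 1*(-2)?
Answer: 84/13 ≈ 6.4615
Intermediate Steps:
Q = -4 (Q = -6 + 2 = -4)
c = -21
(c*Q)/13 = -21*(-4)/13 = 84*(1/13) = 84/13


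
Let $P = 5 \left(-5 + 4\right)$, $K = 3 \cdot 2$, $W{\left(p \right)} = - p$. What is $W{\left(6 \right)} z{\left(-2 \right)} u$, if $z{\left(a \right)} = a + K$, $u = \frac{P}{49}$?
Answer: $\frac{120}{49} \approx 2.449$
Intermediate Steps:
$K = 6$
$P = -5$ ($P = 5 \left(-1\right) = -5$)
$u = - \frac{5}{49} \approx -0.10204$
$z{\left(a \right)} = 6 + a$ ($z{\left(a \right)} = a + 6 = 6 + a$)
$W{\left(6 \right)} z{\left(-2 \right)} u = \left(-1\right) 6 \left(6 - 2\right) \left(- \frac{5}{49}\right) = \left(-6\right) 4 \left(- \frac{5}{49}\right) = \left(-24\right) \left(- \frac{5}{49}\right) = \frac{120}{49}$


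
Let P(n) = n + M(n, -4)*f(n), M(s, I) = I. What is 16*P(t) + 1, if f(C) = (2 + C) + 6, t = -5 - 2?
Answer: -175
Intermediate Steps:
t = -7
f(C) = 8 + C
P(n) = -32 - 3*n (P(n) = n - 4*(8 + n) = n + (-32 - 4*n) = -32 - 3*n)
16*P(t) + 1 = 16*(-32 - 3*(-7)) + 1 = 16*(-32 + 21) + 1 = 16*(-11) + 1 = -176 + 1 = -175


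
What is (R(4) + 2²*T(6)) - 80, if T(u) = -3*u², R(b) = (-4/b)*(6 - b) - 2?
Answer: -516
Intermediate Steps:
R(b) = -2 - 4*(6 - b)/b (R(b) = -4*(6 - b)/b - 2 = -2 - 4*(6 - b)/b)
(R(4) + 2²*T(6)) - 80 = ((2 - 24/4) + 2²*(-3*6²)) - 80 = ((2 - 24*¼) + 4*(-3*36)) - 80 = ((2 - 6) + 4*(-108)) - 80 = (-4 - 432) - 80 = -436 - 80 = -516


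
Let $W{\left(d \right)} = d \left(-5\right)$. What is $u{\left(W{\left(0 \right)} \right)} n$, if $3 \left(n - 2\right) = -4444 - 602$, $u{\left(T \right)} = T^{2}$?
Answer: $0$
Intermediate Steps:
$W{\left(d \right)} = - 5 d$
$n = -1680$ ($n = 2 + \frac{-4444 - 602}{3} = 2 + \frac{1}{3} \left(-5046\right) = 2 - 1682 = -1680$)
$u{\left(W{\left(0 \right)} \right)} n = \left(\left(-5\right) 0\right)^{2} \left(-1680\right) = 0^{2} \left(-1680\right) = 0 \left(-1680\right) = 0$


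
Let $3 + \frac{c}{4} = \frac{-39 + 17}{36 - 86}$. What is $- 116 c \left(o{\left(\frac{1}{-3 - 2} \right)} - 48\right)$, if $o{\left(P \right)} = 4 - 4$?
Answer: $- \frac{1425408}{25} \approx -57016.0$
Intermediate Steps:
$o{\left(P \right)} = 0$ ($o{\left(P \right)} = 4 - 4 = 0$)
$c = - \frac{256}{25}$ ($c = -12 + 4 \frac{-39 + 17}{36 - 86} = -12 + 4 \left(- \frac{22}{-50}\right) = -12 + 4 \left(\left(-22\right) \left(- \frac{1}{50}\right)\right) = -12 + 4 \cdot \frac{11}{25} = -12 + \frac{44}{25} = - \frac{256}{25} \approx -10.24$)
$- 116 c \left(o{\left(\frac{1}{-3 - 2} \right)} - 48\right) = \left(-116\right) \left(- \frac{256}{25}\right) \left(0 - 48\right) = \frac{29696 \left(0 - 48\right)}{25} = \frac{29696}{25} \left(-48\right) = - \frac{1425408}{25}$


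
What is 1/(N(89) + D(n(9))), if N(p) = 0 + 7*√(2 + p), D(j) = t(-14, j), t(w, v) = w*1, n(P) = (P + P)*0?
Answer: 2/609 + √91/609 ≈ 0.018948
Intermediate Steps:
n(P) = 0 (n(P) = (2*P)*0 = 0)
t(w, v) = w
D(j) = -14
N(p) = 7*√(2 + p)
1/(N(89) + D(n(9))) = 1/(7*√(2 + 89) - 14) = 1/(7*√91 - 14) = 1/(-14 + 7*√91)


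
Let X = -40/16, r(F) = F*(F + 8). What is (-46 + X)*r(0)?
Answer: 0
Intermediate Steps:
r(F) = F*(8 + F)
X = -5/2 (X = -40*1/16 = -5/2 ≈ -2.5000)
(-46 + X)*r(0) = (-46 - 5/2)*(0*(8 + 0)) = -0*8 = -97/2*0 = 0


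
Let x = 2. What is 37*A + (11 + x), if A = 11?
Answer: 420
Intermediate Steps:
37*A + (11 + x) = 37*11 + (11 + 2) = 407 + 13 = 420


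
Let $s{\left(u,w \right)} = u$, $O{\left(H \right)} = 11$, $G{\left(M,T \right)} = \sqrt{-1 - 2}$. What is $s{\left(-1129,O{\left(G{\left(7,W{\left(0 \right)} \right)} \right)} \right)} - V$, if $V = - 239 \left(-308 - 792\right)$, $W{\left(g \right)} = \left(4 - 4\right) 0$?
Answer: $-264029$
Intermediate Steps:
$W{\left(g \right)} = 0$ ($W{\left(g \right)} = 0 \cdot 0 = 0$)
$G{\left(M,T \right)} = i \sqrt{3}$ ($G{\left(M,T \right)} = \sqrt{-3} = i \sqrt{3}$)
$V = 262900$ ($V = \left(-239\right) \left(-1100\right) = 262900$)
$s{\left(-1129,O{\left(G{\left(7,W{\left(0 \right)} \right)} \right)} \right)} - V = -1129 - 262900 = -264029$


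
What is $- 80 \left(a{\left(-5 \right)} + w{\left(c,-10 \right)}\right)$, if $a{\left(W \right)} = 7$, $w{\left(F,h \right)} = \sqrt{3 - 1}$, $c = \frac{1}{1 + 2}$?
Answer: $-560 - 80 \sqrt{2} \approx -673.14$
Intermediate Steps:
$c = \frac{1}{3} \approx 0.33333$
$w{\left(F,h \right)} = \sqrt{2}$
$- 80 \left(a{\left(-5 \right)} + w{\left(c,-10 \right)}\right) = - 80 \left(7 + \sqrt{2}\right) = -560 - 80 \sqrt{2}$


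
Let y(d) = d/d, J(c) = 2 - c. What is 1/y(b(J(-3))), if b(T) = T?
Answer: 1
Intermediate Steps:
y(d) = 1
1/y(b(J(-3))) = 1/1 = 1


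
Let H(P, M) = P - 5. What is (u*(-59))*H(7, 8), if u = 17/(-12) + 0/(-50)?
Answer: 1003/6 ≈ 167.17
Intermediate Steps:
H(P, M) = -5 + P
u = -17/12 (u = 17*(-1/12) + 0*(-1/50) = -17/12 + 0 = -17/12 ≈ -1.4167)
(u*(-59))*H(7, 8) = (-17/12*(-59))*(-5 + 7) = (1003/12)*2 = 1003/6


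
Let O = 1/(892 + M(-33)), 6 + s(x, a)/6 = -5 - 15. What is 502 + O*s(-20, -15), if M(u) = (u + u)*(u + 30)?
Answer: 273512/545 ≈ 501.86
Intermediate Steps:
s(x, a) = -156 (s(x, a) = -36 + 6*(-5 - 15) = -36 + 6*(-20) = -36 - 120 = -156)
M(u) = 2*u*(30 + u) (M(u) = (2*u)*(30 + u) = 2*u*(30 + u))
O = 1/1090 (O = 1/(892 + 2*(-33)*(30 - 33)) = 1/(892 + 2*(-33)*(-3)) = 1/(892 + 198) = 1/1090 ≈ 0.00091743)
502 + O*s(-20, -15) = 502 + (1/1090)*(-156) = 502 - 78/545 = 273512/545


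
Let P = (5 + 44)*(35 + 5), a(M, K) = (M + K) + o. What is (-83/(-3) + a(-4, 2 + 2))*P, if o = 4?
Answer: 186200/3 ≈ 62067.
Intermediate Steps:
a(M, K) = 4 + K + M (a(M, K) = (M + K) + 4 = (K + M) + 4 = 4 + K + M)
P = 1960 (P = 49*40 = 1960)
(-83/(-3) + a(-4, 2 + 2))*P = (-83/(-3) + (4 + (2 + 2) - 4))*1960 = (-83*(-⅓) + (4 + 4 - 4))*1960 = (83/3 + 4)*1960 = (95/3)*1960 = 186200/3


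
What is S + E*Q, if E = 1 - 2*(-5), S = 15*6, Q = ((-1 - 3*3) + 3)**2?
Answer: 629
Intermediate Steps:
Q = 49 (Q = ((-1 - 9) + 3)**2 = (-10 + 3)**2 = (-7)**2 = 49)
S = 90
E = 11 (E = 1 + 10 = 11)
S + E*Q = 90 + 11*49 = 90 + 539 = 629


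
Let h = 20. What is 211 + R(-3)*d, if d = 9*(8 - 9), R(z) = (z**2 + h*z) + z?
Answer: 697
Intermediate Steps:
R(z) = z**2 + 21*z (R(z) = (z**2 + 20*z) + z = z**2 + 21*z)
d = -9 (d = 9*(-1) = -9)
211 + R(-3)*d = 211 - 3*(21 - 3)*(-9) = 211 - 3*18*(-9) = 211 - 54*(-9) = 211 + 486 = 697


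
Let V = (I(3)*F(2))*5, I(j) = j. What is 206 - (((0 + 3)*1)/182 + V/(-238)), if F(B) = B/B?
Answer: 318754/1547 ≈ 206.05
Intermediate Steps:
F(B) = 1
V = 15 (V = (3*1)*5 = 3*5 = 15)
206 - (((0 + 3)*1)/182 + V/(-238)) = 206 - (((0 + 3)*1)/182 + 15/(-238)) = 206 - ((3*1)*(1/182) + 15*(-1/238)) = 206 - (3*(1/182) - 15/238) = 206 - (3/182 - 15/238) = 206 - 1*(-72/1547) = 206 + 72/1547 = 318754/1547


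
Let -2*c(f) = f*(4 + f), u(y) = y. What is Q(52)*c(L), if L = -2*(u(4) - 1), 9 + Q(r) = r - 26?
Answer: -102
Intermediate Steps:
Q(r) = -35 + r (Q(r) = -9 + (r - 26) = -9 + (-26 + r) = -35 + r)
L = -6 (L = -2*(4 - 1) = -2*3 = -6)
c(f) = -f*(4 + f)/2
Q(52)*c(L) = (-35 + 52)*(-½*(-6)*(4 - 6)) = 17*(-½*(-6)*(-2)) = 17*(-6) = -102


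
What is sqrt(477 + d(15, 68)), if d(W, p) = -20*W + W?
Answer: 8*sqrt(3) ≈ 13.856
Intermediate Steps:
d(W, p) = -19*W
sqrt(477 + d(15, 68)) = sqrt(477 - 19*15) = sqrt(477 - 285) = sqrt(192) = 8*sqrt(3)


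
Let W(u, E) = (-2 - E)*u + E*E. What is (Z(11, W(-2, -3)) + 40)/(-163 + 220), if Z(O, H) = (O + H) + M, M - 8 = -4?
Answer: 62/57 ≈ 1.0877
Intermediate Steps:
W(u, E) = E² + u*(-2 - E) (W(u, E) = u*(-2 - E) + E² = E² + u*(-2 - E))
M = 4 (M = 8 - 4 = 4)
Z(O, H) = 4 + H + O (Z(O, H) = (O + H) + 4 = (H + O) + 4 = 4 + H + O)
(Z(11, W(-2, -3)) + 40)/(-163 + 220) = ((4 + ((-3)² - 2*(-2) - 1*(-3)*(-2)) + 11) + 40)/(-163 + 220) = ((4 + (9 + 4 - 6) + 11) + 40)/57 = ((4 + 7 + 11) + 40)*(1/57) = (22 + 40)*(1/57) = 62*(1/57) = 62/57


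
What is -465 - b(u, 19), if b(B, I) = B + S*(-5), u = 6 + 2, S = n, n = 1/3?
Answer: -1414/3 ≈ -471.33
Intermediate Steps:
n = 1/3 (n = 1*(1/3) = 1/3 ≈ 0.33333)
S = 1/3 ≈ 0.33333
u = 8
b(B, I) = -5/3 + B (b(B, I) = B + (1/3)*(-5) = B - 5/3 = -5/3 + B)
-465 - b(u, 19) = -465 - (-5/3 + 8) = -465 - 1*19/3 = -465 - 19/3 = -1414/3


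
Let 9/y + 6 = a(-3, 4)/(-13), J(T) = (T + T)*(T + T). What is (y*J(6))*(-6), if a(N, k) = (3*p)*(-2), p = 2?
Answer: 16848/11 ≈ 1531.6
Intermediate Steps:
J(T) = 4*T**2 (J(T) = (2*T)*(2*T) = 4*T**2)
a(N, k) = -12 (a(N, k) = (3*2)*(-2) = 6*(-2) = -12)
y = -39/22 (y = 9/(-6 - 12/(-13)) = 9/(-6 - 12*(-1/13)) = 9/(-6 + 12/13) = 9/(-66/13) = 9*(-13/66) = -39/22 ≈ -1.7727)
(y*J(6))*(-6) = -78*6**2/11*(-6) = -78*36/11*(-6) = -39/22*144*(-6) = -2808/11*(-6) = 16848/11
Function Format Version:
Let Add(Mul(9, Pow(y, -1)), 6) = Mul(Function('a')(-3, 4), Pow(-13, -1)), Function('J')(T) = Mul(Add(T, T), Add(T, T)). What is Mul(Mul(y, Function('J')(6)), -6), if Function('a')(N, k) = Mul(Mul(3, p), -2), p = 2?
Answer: Rational(16848, 11) ≈ 1531.6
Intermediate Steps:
Function('J')(T) = Mul(4, Pow(T, 2)) (Function('J')(T) = Mul(Mul(2, T), Mul(2, T)) = Mul(4, Pow(T, 2)))
Function('a')(N, k) = -12 (Function('a')(N, k) = Mul(Mul(3, 2), -2) = Mul(6, -2) = -12)
y = Rational(-39, 22) (y = Mul(9, Pow(Add(-6, Mul(-12, Pow(-13, -1))), -1)) = Mul(9, Pow(Add(-6, Mul(-12, Rational(-1, 13))), -1)) = Mul(9, Pow(Add(-6, Rational(12, 13)), -1)) = Mul(9, Pow(Rational(-66, 13), -1)) = Mul(9, Rational(-13, 66)) = Rational(-39, 22) ≈ -1.7727)
Mul(Mul(y, Function('J')(6)), -6) = Mul(Mul(Rational(-39, 22), Mul(4, Pow(6, 2))), -6) = Mul(Mul(Rational(-39, 22), Mul(4, 36)), -6) = Mul(Mul(Rational(-39, 22), 144), -6) = Mul(Rational(-2808, 11), -6) = Rational(16848, 11)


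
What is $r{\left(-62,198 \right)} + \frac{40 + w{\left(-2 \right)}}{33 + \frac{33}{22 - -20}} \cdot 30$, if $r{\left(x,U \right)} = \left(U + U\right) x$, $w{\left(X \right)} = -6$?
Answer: $- \frac{11598816}{473} \approx -24522.0$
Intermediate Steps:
$r{\left(x,U \right)} = 2 U x$
$r{\left(-62,198 \right)} + \frac{40 + w{\left(-2 \right)}}{33 + \frac{33}{22 - -20}} \cdot 30 = 2 \cdot 198 \left(-62\right) + \frac{40 - 6}{33 + \frac{33}{22 - -20}} \cdot 30 = -24552 + \frac{34}{33 + \frac{33}{22 + 20}} \cdot 30 = -24552 + \frac{34}{33 + \frac{33}{42}} \cdot 30 = -24552 + \frac{34}{33 + 33 \cdot \frac{1}{42}} \cdot 30 = -24552 + \frac{34}{33 + \frac{11}{14}} \cdot 30 = -24552 + \frac{34}{\frac{473}{14}} \cdot 30 = -24552 + 34 \cdot \frac{14}{473} \cdot 30 = -24552 + \frac{476}{473} \cdot 30 = -24552 + \frac{14280}{473} = - \frac{11598816}{473}$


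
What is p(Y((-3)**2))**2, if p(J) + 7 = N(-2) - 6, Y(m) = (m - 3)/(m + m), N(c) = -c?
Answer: 121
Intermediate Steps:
Y(m) = (-3 + m)/(2*m) (Y(m) = (-3 + m)/((2*m)) = (-3 + m)*(1/(2*m)) = (-3 + m)/(2*m))
p(J) = -11 (p(J) = -7 + (-1*(-2) - 6) = -7 + (2 - 6) = -7 - 4 = -11)
p(Y((-3)**2))**2 = (-11)**2 = 121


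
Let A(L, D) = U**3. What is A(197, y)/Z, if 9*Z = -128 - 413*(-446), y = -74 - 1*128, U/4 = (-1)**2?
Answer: 288/92035 ≈ 0.0031292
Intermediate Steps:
U = 4 (U = 4*(-1)**2 = 4*1 = 4)
y = -202 (y = -74 - 128 = -202)
A(L, D) = 64 (A(L, D) = 4**3 = 64)
Z = 184070/9 (Z = (-128 - 413*(-446))/9 = (-128 + 184198)/9 = (1/9)*184070 = 184070/9 ≈ 20452.)
A(197, y)/Z = 64/(184070/9) = 64*(9/184070) = 288/92035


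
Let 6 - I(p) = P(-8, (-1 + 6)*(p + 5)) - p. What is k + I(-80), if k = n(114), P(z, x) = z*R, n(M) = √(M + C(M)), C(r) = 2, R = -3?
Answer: -98 + 2*√29 ≈ -87.230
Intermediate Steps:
n(M) = √(2 + M) (n(M) = √(M + 2) = √(2 + M))
P(z, x) = -3*z (P(z, x) = z*(-3) = -3*z)
I(p) = -18 + p (I(p) = 6 - (-3*(-8) - p) = 6 - (24 - p) = 6 + (-24 + p) = -18 + p)
k = 2*√29 (k = √(2 + 114) = √116 = 2*√29 ≈ 10.770)
k + I(-80) = 2*√29 + (-18 - 80) = 2*√29 - 98 = -98 + 2*√29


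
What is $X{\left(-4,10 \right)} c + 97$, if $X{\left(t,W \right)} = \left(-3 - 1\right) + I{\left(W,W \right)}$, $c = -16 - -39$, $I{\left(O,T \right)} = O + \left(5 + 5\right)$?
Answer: $465$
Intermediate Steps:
$I{\left(O,T \right)} = 10 + O$ ($I{\left(O,T \right)} = O + 10 = 10 + O$)
$c = 23$ ($c = -16 + 39 = 23$)
$X{\left(t,W \right)} = 6 + W$ ($X{\left(t,W \right)} = \left(-3 - 1\right) + \left(10 + W\right) = -4 + \left(10 + W\right) = 6 + W$)
$X{\left(-4,10 \right)} c + 97 = \left(6 + 10\right) 23 + 97 = 16 \cdot 23 + 97 = 368 + 97 = 465$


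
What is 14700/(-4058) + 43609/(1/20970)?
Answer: 1855481393820/2029 ≈ 9.1448e+8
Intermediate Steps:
14700/(-4058) + 43609/(1/20970) = 14700*(-1/4058) + 43609/(1/20970) = -7350/2029 + 43609*20970 = -7350/2029 + 914480730 = 1855481393820/2029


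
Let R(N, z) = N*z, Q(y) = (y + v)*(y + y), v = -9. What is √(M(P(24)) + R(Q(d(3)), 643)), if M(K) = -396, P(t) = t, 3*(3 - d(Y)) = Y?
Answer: 20*I*√46 ≈ 135.65*I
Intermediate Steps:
d(Y) = 3 - Y/3
Q(y) = 2*y*(-9 + y) (Q(y) = (y - 9)*(y + y) = (-9 + y)*(2*y) = 2*y*(-9 + y))
√(M(P(24)) + R(Q(d(3)), 643)) = √(-396 + (2*(3 - ⅓*3)*(-9 + (3 - ⅓*3)))*643) = √(-396 + (2*(3 - 1)*(-9 + (3 - 1)))*643) = √(-396 + (2*2*(-9 + 2))*643) = √(-396 + (2*2*(-7))*643) = √(-396 - 28*643) = √(-396 - 18004) = √(-18400) = 20*I*√46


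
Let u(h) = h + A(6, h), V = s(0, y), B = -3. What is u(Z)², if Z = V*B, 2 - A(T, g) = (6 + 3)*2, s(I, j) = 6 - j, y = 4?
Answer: 484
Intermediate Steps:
V = 2 (V = 6 - 1*4 = 6 - 4 = 2)
A(T, g) = -16 (A(T, g) = 2 - (6 + 3)*2 = 2 - 9*2 = 2 - 1*18 = 2 - 18 = -16)
Z = -6 (Z = 2*(-3) = -6)
u(h) = -16 + h (u(h) = h - 16 = -16 + h)
u(Z)² = (-16 - 6)² = (-22)² = 484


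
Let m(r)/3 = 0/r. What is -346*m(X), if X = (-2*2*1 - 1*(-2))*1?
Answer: 0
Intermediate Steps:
X = -2 (X = (-4*1 + 2)*1 = (-4 + 2)*1 = -2*1 = -2)
m(r) = 0 (m(r) = 3*(0/r) = 3*0 = 0)
-346*m(X) = -346*0 = 0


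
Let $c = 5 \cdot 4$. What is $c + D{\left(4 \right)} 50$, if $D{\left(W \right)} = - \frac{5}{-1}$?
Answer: $270$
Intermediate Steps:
$c = 20$
$D{\left(W \right)} = 5$ ($D{\left(W \right)} = \left(-5\right) \left(-1\right) = 5$)
$c + D{\left(4 \right)} 50 = 20 + 5 \cdot 50 = 20 + 250 = 270$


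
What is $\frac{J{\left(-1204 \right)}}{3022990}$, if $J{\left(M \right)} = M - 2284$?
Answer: $- \frac{1744}{1511495} \approx -0.0011538$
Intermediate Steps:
$J{\left(M \right)} = -2284 + M$
$\frac{J{\left(-1204 \right)}}{3022990} = \frac{-2284 - 1204}{3022990} = \left(-3488\right) \frac{1}{3022990} = - \frac{1744}{1511495}$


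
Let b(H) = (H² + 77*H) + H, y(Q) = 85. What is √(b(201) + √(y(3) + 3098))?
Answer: √(56079 + √3183) ≈ 236.93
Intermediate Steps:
b(H) = H² + 78*H
√(b(201) + √(y(3) + 3098)) = √(201*(78 + 201) + √(85 + 3098)) = √(201*279 + √3183) = √(56079 + √3183)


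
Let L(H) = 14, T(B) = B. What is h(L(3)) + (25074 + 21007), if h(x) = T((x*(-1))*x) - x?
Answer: 45871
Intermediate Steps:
h(x) = -x - x² (h(x) = (x*(-1))*x - x = (-x)*x - x = -x² - x = -x - x²)
h(L(3)) + (25074 + 21007) = 14*(-1 - 1*14) + (25074 + 21007) = 14*(-1 - 14) + 46081 = 14*(-15) + 46081 = -210 + 46081 = 45871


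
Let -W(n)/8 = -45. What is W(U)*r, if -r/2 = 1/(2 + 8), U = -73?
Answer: -72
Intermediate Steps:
W(n) = 360 (W(n) = -8*(-45) = 360)
r = -⅕ (r = -2/(2 + 8) = -2/10 = -2*⅒ = -⅕ ≈ -0.20000)
W(U)*r = 360*(-⅕) = -72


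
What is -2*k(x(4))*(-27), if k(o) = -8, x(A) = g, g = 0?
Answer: -432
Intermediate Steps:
x(A) = 0
-2*k(x(4))*(-27) = -2*(-8)*(-27) = 16*(-27) = -432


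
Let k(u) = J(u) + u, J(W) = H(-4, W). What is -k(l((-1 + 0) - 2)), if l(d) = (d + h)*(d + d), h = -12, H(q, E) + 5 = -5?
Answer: -80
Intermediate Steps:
H(q, E) = -10 (H(q, E) = -5 - 5 = -10)
J(W) = -10
l(d) = 2*d*(-12 + d) (l(d) = (d - 12)*(d + d) = (-12 + d)*(2*d) = 2*d*(-12 + d))
k(u) = -10 + u
-k(l((-1 + 0) - 2)) = -(-10 + 2*((-1 + 0) - 2)*(-12 + ((-1 + 0) - 2))) = -(-10 + 2*(-1 - 2)*(-12 + (-1 - 2))) = -(-10 + 2*(-3)*(-12 - 3)) = -(-10 + 2*(-3)*(-15)) = -(-10 + 90) = -1*80 = -80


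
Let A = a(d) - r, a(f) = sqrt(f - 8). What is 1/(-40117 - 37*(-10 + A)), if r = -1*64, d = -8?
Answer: -42115/1773695129 + 148*I/1773695129 ≈ -2.3744e-5 + 8.3442e-8*I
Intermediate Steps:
a(f) = sqrt(-8 + f)
r = -64
A = 64 + 4*I (A = sqrt(-8 - 8) - 1*(-64) = sqrt(-16) + 64 = 4*I + 64 = 64 + 4*I ≈ 64.0 + 4.0*I)
1/(-40117 - 37*(-10 + A)) = 1/(-40117 - 37*(-10 + (64 + 4*I))) = 1/(-40117 - 37*(54 + 4*I)) = 1/(-40117 + (-1998 - 148*I)) = 1/(-42115 - 148*I) = (-42115 + 148*I)/1773695129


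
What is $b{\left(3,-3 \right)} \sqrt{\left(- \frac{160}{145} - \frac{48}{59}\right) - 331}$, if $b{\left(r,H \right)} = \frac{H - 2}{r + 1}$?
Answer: $- \frac{5 i \sqrt{974621531}}{6844} \approx - 22.808 i$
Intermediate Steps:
$b{\left(r,H \right)} = \frac{-2 + H}{1 + r}$
$b{\left(3,-3 \right)} \sqrt{\left(- \frac{160}{145} - \frac{48}{59}\right) - 331} = \frac{-2 - 3}{1 + 3} \sqrt{\left(- \frac{160}{145} - \frac{48}{59}\right) - 331} = \frac{1}{4} \left(-5\right) \sqrt{\left(\left(-160\right) \frac{1}{145} - \frac{48}{59}\right) - 331} = \frac{1}{4} \left(-5\right) \sqrt{\left(- \frac{32}{29} - \frac{48}{59}\right) - 331} = - \frac{5 \sqrt{- \frac{3280}{1711} - 331}}{4} = - \frac{5 \sqrt{- \frac{569621}{1711}}}{4} = - \frac{5 \frac{i \sqrt{974621531}}{1711}}{4} = - \frac{5 i \sqrt{974621531}}{6844}$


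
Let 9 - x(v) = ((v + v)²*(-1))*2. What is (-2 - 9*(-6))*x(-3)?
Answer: 4212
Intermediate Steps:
x(v) = 9 + 8*v² (x(v) = 9 - (v + v)²*(-1)*2 = 9 - (2*v)²*(-1)*2 = 9 - (4*v²)*(-1)*2 = 9 - (-4*v²)*2 = 9 - (-8)*v² = 9 + 8*v²)
(-2 - 9*(-6))*x(-3) = (-2 - 9*(-6))*(9 + 8*(-3)²) = (-2 + 54)*(9 + 8*9) = 52*(9 + 72) = 52*81 = 4212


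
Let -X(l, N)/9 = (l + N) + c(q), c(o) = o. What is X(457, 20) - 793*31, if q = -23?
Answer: -28669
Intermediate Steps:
X(l, N) = 207 - 9*N - 9*l (X(l, N) = -9*((l + N) - 23) = -9*((N + l) - 23) = -9*(-23 + N + l) = 207 - 9*N - 9*l)
X(457, 20) - 793*31 = (207 - 9*20 - 9*457) - 793*31 = (207 - 180 - 4113) - 24583 = -4086 - 24583 = -28669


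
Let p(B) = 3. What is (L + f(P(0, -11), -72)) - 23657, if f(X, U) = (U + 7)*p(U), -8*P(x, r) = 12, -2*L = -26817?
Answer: -20887/2 ≈ -10444.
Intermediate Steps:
L = 26817/2 (L = -½*(-26817) = 26817/2 ≈ 13409.)
P(x, r) = -3/2 (P(x, r) = -⅛*12 = -3/2)
f(X, U) = 21 + 3*U (f(X, U) = (U + 7)*3 = (7 + U)*3 = 21 + 3*U)
(L + f(P(0, -11), -72)) - 23657 = (26817/2 + (21 + 3*(-72))) - 23657 = (26817/2 + (21 - 216)) - 23657 = (26817/2 - 195) - 23657 = 26427/2 - 23657 = -20887/2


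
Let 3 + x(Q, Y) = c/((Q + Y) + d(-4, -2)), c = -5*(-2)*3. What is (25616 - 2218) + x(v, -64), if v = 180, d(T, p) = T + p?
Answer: 257348/11 ≈ 23395.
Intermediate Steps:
c = 30 (c = 10*3 = 30)
x(Q, Y) = -3 + 30/(-6 + Q + Y) (x(Q, Y) = -3 + 30/((Q + Y) + (-4 - 2)) = -3 + 30/((Q + Y) - 6) = -3 + 30/(-6 + Q + Y))
(25616 - 2218) + x(v, -64) = (25616 - 2218) + 3*(16 - 1*180 - 1*(-64))/(-6 + 180 - 64) = 23398 + 3*(16 - 180 + 64)/110 = 23398 + 3*(1/110)*(-100) = 23398 - 30/11 = 257348/11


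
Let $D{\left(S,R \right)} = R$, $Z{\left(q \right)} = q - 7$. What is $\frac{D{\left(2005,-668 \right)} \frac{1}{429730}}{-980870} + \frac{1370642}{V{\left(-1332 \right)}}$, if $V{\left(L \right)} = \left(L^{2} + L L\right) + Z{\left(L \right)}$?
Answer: $\frac{144434576126165753}{373784826954898975} \approx 0.38641$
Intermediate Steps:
$Z{\left(q \right)} = -7 + q$ ($Z{\left(q \right)} = q - 7 = -7 + q$)
$V{\left(L \right)} = -7 + L + 2 L^{2}$ ($V{\left(L \right)} = \left(L^{2} + L L\right) + \left(-7 + L\right) = \left(L^{2} + L^{2}\right) + \left(-7 + L\right) = 2 L^{2} + \left(-7 + L\right) = -7 + L + 2 L^{2}$)
$\frac{D{\left(2005,-668 \right)} \frac{1}{429730}}{-980870} + \frac{1370642}{V{\left(-1332 \right)}} = \frac{\left(-668\right) \frac{1}{429730}}{-980870} + \frac{1370642}{-7 - 1332 + 2 \left(-1332\right)^{2}} = \left(-668\right) \frac{1}{429730} \left(- \frac{1}{980870}\right) + \frac{1370642}{-7 - 1332 + 2 \cdot 1774224} = \left(- \frac{334}{214865}\right) \left(- \frac{1}{980870}\right) + \frac{1370642}{-7 - 1332 + 3548448} = \frac{167}{105377316275} + \frac{1370642}{3547109} = \frac{144434576126165753}{373784826954898975}$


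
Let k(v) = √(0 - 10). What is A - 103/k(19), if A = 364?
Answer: 364 + 103*I*√10/10 ≈ 364.0 + 32.571*I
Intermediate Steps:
k(v) = I*√10 (k(v) = √(-10) = I*√10)
A - 103/k(19) = 364 - 103/(I*√10) = 364 - 103*(-I*√10/10) = 364 - (-103)*I*√10/10 = 364 + 103*I*√10/10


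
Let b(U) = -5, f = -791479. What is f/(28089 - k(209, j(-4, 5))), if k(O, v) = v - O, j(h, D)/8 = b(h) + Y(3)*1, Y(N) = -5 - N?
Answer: -791479/28402 ≈ -27.867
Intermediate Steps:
j(h, D) = -104 (j(h, D) = 8*(-5 + (-5 - 1*3)*1) = 8*(-5 + (-5 - 3)*1) = 8*(-5 - 8*1) = 8*(-5 - 8) = 8*(-13) = -104)
f/(28089 - k(209, j(-4, 5))) = -791479/(28089 - (-104 - 1*209)) = -791479/(28089 - (-104 - 209)) = -791479/(28089 - 1*(-313)) = -791479/(28089 + 313) = -791479/28402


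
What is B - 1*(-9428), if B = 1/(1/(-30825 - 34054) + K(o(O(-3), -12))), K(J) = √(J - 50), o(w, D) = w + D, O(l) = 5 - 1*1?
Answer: (-55451*I + 611679212*√58)/(I + 64879*√58) ≈ 9428.0 - 0.13131*I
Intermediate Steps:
O(l) = 4 (O(l) = 5 - 1 = 4)
o(w, D) = D + w
K(J) = √(-50 + J)
B = 1/(-1/64879 + I*√58) (B = 1/(1/(-30825 - 34054) + √(-50 + (-12 + 4))) = 1/(1/(-64879) + √(-50 - 8)) = 1/(-1/64879 + √(-58)) = 1/(-1/64879 + I*√58) ≈ -3.0e-7 - 0.13131*I)
B - 1*(-9428) = (-64879/244138509179 - 4209284641*I*√58/244138509179) - 1*(-9428) = (-64879/244138509179 - 4209284641*I*√58/244138509179) + 9428 = 2301737864474733/244138509179 - 4209284641*I*√58/244138509179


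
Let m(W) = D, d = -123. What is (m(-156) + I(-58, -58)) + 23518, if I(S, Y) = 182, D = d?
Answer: 23577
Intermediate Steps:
D = -123
m(W) = -123
(m(-156) + I(-58, -58)) + 23518 = (-123 + 182) + 23518 = 59 + 23518 = 23577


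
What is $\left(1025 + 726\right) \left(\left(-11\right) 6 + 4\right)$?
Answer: $-108562$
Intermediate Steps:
$\left(1025 + 726\right) \left(\left(-11\right) 6 + 4\right) = 1751 \left(-66 + 4\right) = 1751 \left(-62\right) = -108562$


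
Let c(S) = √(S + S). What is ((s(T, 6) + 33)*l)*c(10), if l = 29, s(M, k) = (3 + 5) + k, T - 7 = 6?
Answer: 2726*√5 ≈ 6095.5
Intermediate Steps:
T = 13 (T = 7 + 6 = 13)
c(S) = √2*√S (c(S) = √(2*S) = √2*√S)
s(M, k) = 8 + k
((s(T, 6) + 33)*l)*c(10) = (((8 + 6) + 33)*29)*(√2*√10) = ((14 + 33)*29)*(2*√5) = (47*29)*(2*√5) = 1363*(2*√5) = 2726*√5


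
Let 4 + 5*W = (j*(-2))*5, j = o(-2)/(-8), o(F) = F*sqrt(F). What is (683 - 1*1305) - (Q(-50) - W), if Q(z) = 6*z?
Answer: -1614/5 - I*sqrt(2)/2 ≈ -322.8 - 0.70711*I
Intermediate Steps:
o(F) = F**(3/2)
j = I*sqrt(2)/4 (j = (-2)**(3/2)/(-8) = -2*I*sqrt(2)*(-1/8) = I*sqrt(2)/4 ≈ 0.35355*I)
W = -4/5 - I*sqrt(2)/2 (W = -4/5 + (((I*sqrt(2)/4)*(-2))*5)/5 = -4/5 + (-I*sqrt(2)/2*5)/5 = -4/5 + (-5*I*sqrt(2)/2)/5 = -4/5 - I*sqrt(2)/2 ≈ -0.8 - 0.70711*I)
(683 - 1*1305) - (Q(-50) - W) = (683 - 1*1305) - (6*(-50) - (-4/5 - I*sqrt(2)/2)) = (683 - 1305) - (-300 + (4/5 + I*sqrt(2)/2)) = -622 - (-1496/5 + I*sqrt(2)/2) = -622 + (1496/5 - I*sqrt(2)/2) = -1614/5 - I*sqrt(2)/2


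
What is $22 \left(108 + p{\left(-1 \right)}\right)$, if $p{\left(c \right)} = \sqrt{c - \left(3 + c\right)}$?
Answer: $2376 + 22 i \sqrt{3} \approx 2376.0 + 38.105 i$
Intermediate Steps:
$p{\left(c \right)} = i \sqrt{3}$ ($p{\left(c \right)} = \sqrt{-3} = i \sqrt{3}$)
$22 \left(108 + p{\left(-1 \right)}\right) = 22 \left(108 + i \sqrt{3}\right) = 2376 + 22 i \sqrt{3}$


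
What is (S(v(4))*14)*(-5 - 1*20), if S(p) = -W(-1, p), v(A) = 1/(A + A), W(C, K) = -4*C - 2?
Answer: 700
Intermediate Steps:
W(C, K) = -2 - 4*C
v(A) = 1/(2*A)
S(p) = -2 (S(p) = -(-2 - 4*(-1)) = -(-2 + 4) = -1*2 = -2)
(S(v(4))*14)*(-5 - 1*20) = (-2*14)*(-5 - 1*20) = -28*(-5 - 20) = -28*(-25) = 700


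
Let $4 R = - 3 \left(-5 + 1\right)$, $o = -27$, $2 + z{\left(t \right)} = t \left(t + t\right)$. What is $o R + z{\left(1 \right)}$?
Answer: $-81$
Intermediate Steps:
$z{\left(t \right)} = -2 + 2 t^{2}$ ($z{\left(t \right)} = -2 + t \left(t + t\right) = -2 + t 2 t = -2 + 2 t^{2}$)
$R = 3$ ($R = \frac{\left(-3\right) \left(-5 + 1\right)}{4} = \frac{\left(-3\right) \left(-4\right)}{4} = \frac{1}{4} \cdot 12 = 3$)
$o R + z{\left(1 \right)} = \left(-27\right) 3 - \left(2 - 2 \cdot 1^{2}\right) = -81 + \left(-2 + 2 \cdot 1\right) = -81 + \left(-2 + 2\right) = -81 + 0 = -81$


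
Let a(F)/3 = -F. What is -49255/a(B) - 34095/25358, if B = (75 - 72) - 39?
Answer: -626345275/1369332 ≈ -457.41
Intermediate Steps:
B = -36 (B = 3 - 39 = -36)
a(F) = -3*F (a(F) = 3*(-F) = -3*F)
-49255/a(B) - 34095/25358 = -49255/((-3*(-36))) - 34095/25358 = -49255/108 - 34095*1/25358 = -49255*1/108 - 34095/25358 = -49255/108 - 34095/25358 = -626345275/1369332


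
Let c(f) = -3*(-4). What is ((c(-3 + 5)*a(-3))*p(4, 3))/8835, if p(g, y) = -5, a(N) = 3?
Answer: -12/589 ≈ -0.020374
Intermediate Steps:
c(f) = 12
((c(-3 + 5)*a(-3))*p(4, 3))/8835 = ((12*3)*(-5))/8835 = (36*(-5))*(1/8835) = -180*1/8835 = -12/589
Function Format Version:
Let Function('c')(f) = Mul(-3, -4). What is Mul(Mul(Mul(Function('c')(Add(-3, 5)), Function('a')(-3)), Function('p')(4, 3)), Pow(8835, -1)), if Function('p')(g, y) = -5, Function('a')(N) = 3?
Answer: Rational(-12, 589) ≈ -0.020374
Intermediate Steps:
Function('c')(f) = 12
Mul(Mul(Mul(Function('c')(Add(-3, 5)), Function('a')(-3)), Function('p')(4, 3)), Pow(8835, -1)) = Mul(Mul(Mul(12, 3), -5), Pow(8835, -1)) = Mul(Mul(36, -5), Rational(1, 8835)) = Mul(-180, Rational(1, 8835)) = Rational(-12, 589)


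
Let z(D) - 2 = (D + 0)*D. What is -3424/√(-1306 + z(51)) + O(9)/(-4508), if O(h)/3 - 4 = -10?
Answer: 9/2254 - 3424*√1297/1297 ≈ -95.070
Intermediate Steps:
O(h) = -18 (O(h) = 12 + 3*(-10) = 12 - 30 = -18)
z(D) = 2 + D² (z(D) = 2 + (D + 0)*D = 2 + D*D = 2 + D²)
-3424/√(-1306 + z(51)) + O(9)/(-4508) = -3424/√(-1306 + (2 + 51²)) - 18/(-4508) = -3424/√(-1306 + (2 + 2601)) - 18*(-1/4508) = -3424/√(-1306 + 2603) + 9/2254 = -3424*√1297/1297 + 9/2254 = 9/2254 - 3424*√1297/1297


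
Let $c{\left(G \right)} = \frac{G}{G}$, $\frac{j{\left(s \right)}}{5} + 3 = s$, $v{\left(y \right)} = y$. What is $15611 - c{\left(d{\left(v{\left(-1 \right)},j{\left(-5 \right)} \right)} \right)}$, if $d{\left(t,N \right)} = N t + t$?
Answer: $15610$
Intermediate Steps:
$j{\left(s \right)} = -15 + 5 s$
$d{\left(t,N \right)} = t + N t$
$c{\left(G \right)} = 1$
$15611 - c{\left(d{\left(v{\left(-1 \right)},j{\left(-5 \right)} \right)} \right)} = 15611 - 1 = 15610$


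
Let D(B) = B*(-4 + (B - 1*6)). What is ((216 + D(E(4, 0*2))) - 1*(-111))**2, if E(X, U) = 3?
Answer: 93636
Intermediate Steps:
D(B) = B*(-10 + B) (D(B) = B*(-4 + (B - 6)) = B*(-4 + (-6 + B)) = B*(-10 + B))
((216 + D(E(4, 0*2))) - 1*(-111))**2 = ((216 + 3*(-10 + 3)) - 1*(-111))**2 = ((216 + 3*(-7)) + 111)**2 = ((216 - 21) + 111)**2 = (195 + 111)**2 = 306**2 = 93636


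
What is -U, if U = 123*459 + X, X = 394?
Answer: -56851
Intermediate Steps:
U = 56851 (U = 123*459 + 394 = 56457 + 394 = 56851)
-U = -1*56851 = -56851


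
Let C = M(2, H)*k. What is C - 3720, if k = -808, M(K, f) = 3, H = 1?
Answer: -6144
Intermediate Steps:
C = -2424 (C = 3*(-808) = -2424)
C - 3720 = -2424 - 3720 = -6144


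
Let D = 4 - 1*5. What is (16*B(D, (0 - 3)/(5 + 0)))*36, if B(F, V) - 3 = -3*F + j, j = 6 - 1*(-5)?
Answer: 9792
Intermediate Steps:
D = -1 (D = 4 - 5 = -1)
j = 11 (j = 6 + 5 = 11)
B(F, V) = 14 - 3*F (B(F, V) = 3 + (-3*F + 11) = 3 + (11 - 3*F) = 14 - 3*F)
(16*B(D, (0 - 3)/(5 + 0)))*36 = (16*(14 - 3*(-1)))*36 = (16*(14 + 3))*36 = (16*17)*36 = 272*36 = 9792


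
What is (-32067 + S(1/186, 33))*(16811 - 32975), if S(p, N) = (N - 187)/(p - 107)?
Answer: 1473548855796/2843 ≈ 5.1831e+8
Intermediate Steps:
S(p, N) = (-187 + N)/(-107 + p)
(-32067 + S(1/186, 33))*(16811 - 32975) = (-32067 + (-187 + 33)/(-107 + 1/186))*(16811 - 32975) = (-32067 - 154/(-107 + 1/186))*(-16164) = (-32067 - 154/(-19901/186))*(-16164) = (-32067 - 186/19901*(-154))*(-16164) = (-32067 + 4092/2843)*(-16164) = -91162389/2843*(-16164) = 1473548855796/2843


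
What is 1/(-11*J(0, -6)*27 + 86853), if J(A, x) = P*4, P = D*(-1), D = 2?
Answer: 1/89229 ≈ 1.1207e-5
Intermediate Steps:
P = -2 (P = 2*(-1) = -2)
J(A, x) = -8 (J(A, x) = -2*4 = -8)
1/(-11*J(0, -6)*27 + 86853) = 1/(-11*(-8)*27 + 86853) = 1/(88*27 + 86853) = 1/(2376 + 86853) = 1/89229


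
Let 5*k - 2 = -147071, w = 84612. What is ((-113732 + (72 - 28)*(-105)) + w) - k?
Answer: -21631/5 ≈ -4326.2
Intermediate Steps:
k = -147069/5 (k = ⅖ + (⅕)*(-147071) = ⅖ - 147071/5 = -147069/5 ≈ -29414.)
((-113732 + (72 - 28)*(-105)) + w) - k = ((-113732 + (72 - 28)*(-105)) + 84612) - 1*(-147069/5) = ((-113732 + 44*(-105)) + 84612) + 147069/5 = ((-113732 - 4620) + 84612) + 147069/5 = (-118352 + 84612) + 147069/5 = -33740 + 147069/5 = -21631/5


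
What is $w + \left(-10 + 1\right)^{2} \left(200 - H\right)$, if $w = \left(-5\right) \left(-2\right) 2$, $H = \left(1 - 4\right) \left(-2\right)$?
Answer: $15734$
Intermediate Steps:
$H = 6$ ($H = \left(-3\right) \left(-2\right) = 6$)
$w = 20$ ($w = 10 \cdot 2 = 20$)
$w + \left(-10 + 1\right)^{2} \left(200 - H\right) = 20 + \left(-10 + 1\right)^{2} \left(200 - 6\right) = 20 + \left(-9\right)^{2} \left(200 - 6\right) = 20 + 81 \cdot 194 = 20 + 15714 = 15734$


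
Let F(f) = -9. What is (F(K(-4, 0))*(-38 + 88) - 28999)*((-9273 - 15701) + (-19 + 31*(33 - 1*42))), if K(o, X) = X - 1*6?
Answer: 744235128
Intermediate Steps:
K(o, X) = -6 + X (K(o, X) = X - 6 = -6 + X)
(F(K(-4, 0))*(-38 + 88) - 28999)*((-9273 - 15701) + (-19 + 31*(33 - 1*42))) = (-9*(-38 + 88) - 28999)*((-9273 - 15701) + (-19 + 31*(33 - 1*42))) = (-9*50 - 28999)*(-24974 + (-19 + 31*(33 - 42))) = (-450 - 28999)*(-24974 + (-19 + 31*(-9))) = -29449*(-24974 + (-19 - 279)) = -29449*(-24974 - 298) = -29449*(-25272) = 744235128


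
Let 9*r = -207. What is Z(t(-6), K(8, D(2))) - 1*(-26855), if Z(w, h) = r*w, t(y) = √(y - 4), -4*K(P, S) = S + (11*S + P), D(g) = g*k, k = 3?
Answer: 26855 - 23*I*√10 ≈ 26855.0 - 72.732*I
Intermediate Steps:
r = -23 (r = (⅑)*(-207) = -23)
D(g) = 3*g (D(g) = g*3 = 3*g)
K(P, S) = -3*S - P/4 (K(P, S) = -(S + (11*S + P))/4 = -(S + (P + 11*S))/4 = -(P + 12*S)/4 = -3*S - P/4)
t(y) = √(-4 + y)
Z(w, h) = -23*w
Z(t(-6), K(8, D(2))) - 1*(-26855) = -23*√(-4 - 6) - 1*(-26855) = -23*I*√10 + 26855 = 26855 - 23*I*√10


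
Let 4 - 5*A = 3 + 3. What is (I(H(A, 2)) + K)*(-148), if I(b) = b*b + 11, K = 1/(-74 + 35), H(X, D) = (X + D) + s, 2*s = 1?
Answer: -2219963/975 ≈ -2276.9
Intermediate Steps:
s = ½ (s = (½)*1 = ½ ≈ 0.50000)
A = -⅖ (A = ⅘ - (3 + 3)/5 = ⅘ - ⅕*6 = ⅘ - 6/5 = -⅖ ≈ -0.40000)
H(X, D) = ½ + D + X (H(X, D) = (X + D) + ½ = (D + X) + ½ = ½ + D + X)
K = -1/39 (K = 1/(-39) = -1/39 ≈ -0.025641)
I(b) = 11 + b² (I(b) = b² + 11 = 11 + b²)
(I(H(A, 2)) + K)*(-148) = ((11 + (½ + 2 - ⅖)²) - 1/39)*(-148) = ((11 + (21/10)²) - 1/39)*(-148) = ((11 + 441/100) - 1/39)*(-148) = (1541/100 - 1/39)*(-148) = (59999/3900)*(-148) = -2219963/975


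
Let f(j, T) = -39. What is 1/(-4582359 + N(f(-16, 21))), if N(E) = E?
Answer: -1/4582398 ≈ -2.1823e-7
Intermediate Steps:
1/(-4582359 + N(f(-16, 21))) = 1/(-4582359 - 39) = 1/(-4582398) = -1/4582398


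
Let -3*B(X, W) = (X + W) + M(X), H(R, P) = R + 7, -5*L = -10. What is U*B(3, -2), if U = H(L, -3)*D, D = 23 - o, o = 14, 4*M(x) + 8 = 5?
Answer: -27/4 ≈ -6.7500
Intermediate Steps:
L = 2 (L = -1/5*(-10) = 2)
M(x) = -3/4 (M(x) = -2 + (1/4)*5 = -2 + 5/4 = -3/4)
H(R, P) = 7 + R
D = 9 (D = 23 - 1*14 = 23 - 14 = 9)
B(X, W) = 1/4 - W/3 - X/3 (B(X, W) = -((X + W) - 3/4)/3 = -((W + X) - 3/4)/3 = -(-3/4 + W + X)/3 = 1/4 - W/3 - X/3)
U = 81 (U = (7 + 2)*9 = 9*9 = 81)
U*B(3, -2) = 81*(1/4 - 1/3*(-2) - 1/3*3) = 81*(1/4 + 2/3 - 1) = 81*(-1/12) = -27/4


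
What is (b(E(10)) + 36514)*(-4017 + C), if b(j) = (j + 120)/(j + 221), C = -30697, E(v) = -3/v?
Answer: -2797517772830/2207 ≈ -1.2676e+9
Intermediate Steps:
b(j) = (120 + j)/(221 + j)
(b(E(10)) + 36514)*(-4017 + C) = ((120 - 3/10)/(221 - 3/10) + 36514)*(-4017 - 30697) = ((120 - 3*⅒)/(221 - 3*⅒) + 36514)*(-34714) = ((120 - 3/10)/(221 - 3/10) + 36514)*(-34714) = ((1197/10)/(2207/10) + 36514)*(-34714) = ((10/2207)*(1197/10) + 36514)*(-34714) = (1197/2207 + 36514)*(-34714) = (80587595/2207)*(-34714) = -2797517772830/2207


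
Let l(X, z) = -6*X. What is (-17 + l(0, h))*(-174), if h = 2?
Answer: 2958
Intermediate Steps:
(-17 + l(0, h))*(-174) = (-17 - 6*0)*(-174) = (-17 + 0)*(-174) = -17*(-174) = 2958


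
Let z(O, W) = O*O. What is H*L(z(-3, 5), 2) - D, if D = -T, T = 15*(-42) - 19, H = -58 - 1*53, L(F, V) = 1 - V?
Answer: -538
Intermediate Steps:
z(O, W) = O²
L(F, V) = 1 - V
H = -111 (H = -58 - 53 = -111)
T = -649 (T = -630 - 19 = -649)
D = 649 (D = -1*(-649) = 649)
H*L(z(-3, 5), 2) - D = -111*(1 - 1*2) - 1*649 = -111*(1 - 2) - 649 = -111*(-1) - 649 = 111 - 649 = -538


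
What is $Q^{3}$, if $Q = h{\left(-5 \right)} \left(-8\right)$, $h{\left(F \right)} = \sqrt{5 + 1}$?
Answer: $- 3072 \sqrt{6} \approx -7524.8$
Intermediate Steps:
$h{\left(F \right)} = \sqrt{6}$
$Q = - 8 \sqrt{6}$ ($Q = \sqrt{6} \left(-8\right) = - 8 \sqrt{6} \approx -19.596$)
$Q^{3} = \left(- 8 \sqrt{6}\right)^{3} = - 3072 \sqrt{6}$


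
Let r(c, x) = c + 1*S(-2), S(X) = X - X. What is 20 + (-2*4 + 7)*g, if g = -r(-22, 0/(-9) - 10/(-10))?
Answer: -2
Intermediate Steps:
S(X) = 0
r(c, x) = c (r(c, x) = c + 1*0 = c + 0 = c)
g = 22 (g = -1*(-22) = 22)
20 + (-2*4 + 7)*g = 20 + (-2*4 + 7)*22 = 20 + (-8 + 7)*22 = 20 - 1*22 = 20 - 22 = -2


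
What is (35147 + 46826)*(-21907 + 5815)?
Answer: -1319109516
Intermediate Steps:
(35147 + 46826)*(-21907 + 5815) = 81973*(-16092) = -1319109516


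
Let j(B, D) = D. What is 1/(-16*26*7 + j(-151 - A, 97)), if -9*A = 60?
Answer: -1/2815 ≈ -0.00035524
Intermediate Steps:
A = -20/3 (A = -1/9*60 = -20/3 ≈ -6.6667)
1/(-16*26*7 + j(-151 - A, 97)) = 1/(-16*26*7 + 97) = 1/(-416*7 + 97) = 1/(-2912 + 97) = 1/(-2815) = -1/2815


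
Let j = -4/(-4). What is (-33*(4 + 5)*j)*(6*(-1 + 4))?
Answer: -5346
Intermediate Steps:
j = 1 (j = -4*(-¼) = 1)
(-33*(4 + 5)*j)*(6*(-1 + 4)) = (-33*(4 + 5))*(6*(-1 + 4)) = (-297)*(6*3) = -33*9*18 = -297*18 = -5346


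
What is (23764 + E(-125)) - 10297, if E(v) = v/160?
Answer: 430919/32 ≈ 13466.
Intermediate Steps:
E(v) = v/160 (E(v) = v*(1/160) = v/160)
(23764 + E(-125)) - 10297 = (23764 + (1/160)*(-125)) - 10297 = (23764 - 25/32) - 10297 = 760423/32 - 10297 = 430919/32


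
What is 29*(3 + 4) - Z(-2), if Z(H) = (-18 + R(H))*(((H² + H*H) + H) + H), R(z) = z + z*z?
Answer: 267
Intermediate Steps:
R(z) = z + z²
Z(H) = (-18 + H*(1 + H))*(2*H + 2*H²) (Z(H) = (-18 + H*(1 + H))*(((H² + H*H) + H) + H) = (-18 + H*(1 + H))*(((H² + H²) + H) + H) = (-18 + H*(1 + H))*((2*H² + H) + H) = (-18 + H*(1 + H))*((H + 2*H²) + H) = (-18 + H*(1 + H))*(2*H + 2*H²))
29*(3 + 4) - Z(-2) = 29*(3 + 4) - 2*(-2)*(-18 + (-2)³ - 17*(-2) + 2*(-2)²) = 29*7 - 2*(-2)*(-18 - 8 + 34 + 2*4) = 203 - 2*(-2)*(-18 - 8 + 34 + 8) = 203 - 2*(-2)*16 = 203 - 1*(-64) = 203 + 64 = 267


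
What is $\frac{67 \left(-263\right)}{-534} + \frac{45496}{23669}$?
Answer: $\frac{441366313}{12639246} \approx 34.92$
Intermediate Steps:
$\frac{67 \left(-263\right)}{-534} + \frac{45496}{23669} = \left(-17621\right) \left(- \frac{1}{534}\right) + 45496 \cdot \frac{1}{23669} = \frac{17621}{534} + \frac{45496}{23669} = \frac{441366313}{12639246}$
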